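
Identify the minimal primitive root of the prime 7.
p - 1 = 6 has prime divisors 2, 3. h is a primitive root mod 7 iff h^(6/q) ≢ 1 (mod 7) for each such q.
h = 2: 2^3 ≡ 1, 2^2 ≡ 4 (mod 7); 2^3 ≡ 1, so not a primitive root.
h = 3: 3^3 ≡ 6, 3^2 ≡ 2 (mod 7); none is 1, so 3 has order 6 and is a primitive root.
The smallest primitive root mod 7 is g = 3.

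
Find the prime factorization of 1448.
2^3 × 181

Divide by primes starting from smallest:
1448 ÷ 2 = 724
724 ÷ 2 = 362
362 ÷ 2 = 181
181 ÷ 181 = 1

1448 = 2^3 × 181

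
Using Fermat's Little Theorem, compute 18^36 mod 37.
By Fermat's Little Theorem, 18^{36} ≡ 1 (mod 37) since 37 is prime and gcd(18, 37) = 1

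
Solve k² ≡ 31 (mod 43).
The square roots of 31 mod 43 are 17 and 26. Verify: 17² = 289 ≡ 31 (mod 43)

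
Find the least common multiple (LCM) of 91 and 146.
13286

First find GCD(91, 146) using the Euclidean algorithm:
91 = 0 × 146 + 91
146 = 1 × 91 + 55
91 = 1 × 55 + 36
55 = 1 × 36 + 19
36 = 1 × 19 + 17
19 = 1 × 17 + 2
17 = 8 × 2 + 1
2 = 2 × 1 + 0
GCD(91, 146) = 1

LCM formula: LCM(a, b) = (a × b) / GCD(a, b)
LCM(91, 146) = (91 × 146) / 1
LCM(91, 146) = 13286 / 1
LCM(91, 146) = 13286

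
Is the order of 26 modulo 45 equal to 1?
No, the actual order is 2, not 1.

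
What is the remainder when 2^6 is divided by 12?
6 = 4 + 2 (binary 110). Repeated squaring mod 12: 2^1 ≡ 2; 2^2 ≡ 2² = 4 ≡ 4; 2^4 ≡ 4² = 16 ≡ 4. Multiply: 2^6 = 2^4 × 2^2 ≡ 4 × 4 (mod 12): 4 × 4 = 16 ≡ 4. So 2^6 ≡ 4 (mod 12).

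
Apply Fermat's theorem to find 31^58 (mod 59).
By Fermat's Little Theorem, 31^{58} ≡ 1 (mod 59) since 59 is prime and gcd(31, 59) = 1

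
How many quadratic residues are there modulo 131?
For prime 131, there are (p-1)/2 = (131-1)/2 = 65 quadratic residues (excluding 0).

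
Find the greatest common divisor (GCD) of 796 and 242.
2

Using the Euclidean algorithm:
796 = 3 × 242 + 70
242 = 3 × 70 + 32
70 = 2 × 32 + 6
32 = 5 × 6 + 2
6 = 3 × 2 + 0

GCD(796, 242) = 2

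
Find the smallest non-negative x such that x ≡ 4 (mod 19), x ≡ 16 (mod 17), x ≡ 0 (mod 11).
3025

Using the Chinese Remainder Theorem:
M = product of moduli = 3553
For equation 1: M_1 = 187, 187 ≡ 16 (mod 19), inverse of 187 mod 19 is 6 (check: 16 × 6 = 96 ≡ 1 (mod 19))
For equation 2: M_2 = 209, 209 ≡ 5 (mod 17), inverse of 209 mod 17 is 7 (check: 5 × 7 = 35 ≡ 1 (mod 17))
For equation 3: M_3 = 323, 323 ≡ 4 (mod 11), inverse of 323 mod 11 is 3 (check: 4 × 3 = 12 ≡ 1 (mod 11))
Combine: x ≡ Σ r_i×M_i×(M_i⁻¹ mod m_i) = 4×187×6 + 16×209×7 + 0×323×3 = 4488 + 23408 + 0 = 27896
27896 mod 3553 = 3025
x ≡ 3025 (mod 3553)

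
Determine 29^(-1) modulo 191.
29^(-1) ≡ 112 (mod 191). Verification: 29 × 112 = 3248 ≡ 1 (mod 191)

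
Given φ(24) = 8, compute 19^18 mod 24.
By Euler: 19^{8} ≡ 1 (mod 24) since gcd(19, 24) = 1. 18 = 2×8 + 2. So 19^{18} ≡ 19^{2} ≡ 1 (mod 24)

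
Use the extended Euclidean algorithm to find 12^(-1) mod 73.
Extended GCD: 12(-6) + 73(1) = 1. So 12^(-1) ≡ 67 ≡ 67 (mod 73). Verify: 12 × 67 = 804 ≡ 1 (mod 73)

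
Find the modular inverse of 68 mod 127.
68^(-1) ≡ 99 (mod 127). Verification: 68 × 99 = 6732 ≡ 1 (mod 127)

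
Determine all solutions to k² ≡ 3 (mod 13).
The square roots of 3 mod 13 are 9 and 4. Verify: 9² = 81 ≡ 3 (mod 13)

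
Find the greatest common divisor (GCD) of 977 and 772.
1

Using the Euclidean algorithm:
977 = 1 × 772 + 205
772 = 3 × 205 + 157
205 = 1 × 157 + 48
157 = 3 × 48 + 13
48 = 3 × 13 + 9
13 = 1 × 9 + 4
9 = 2 × 4 + 1
4 = 4 × 1 + 0

GCD(977, 772) = 1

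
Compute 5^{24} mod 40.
25

Using successive squaring:
Binary expansion of 24: 11000
Powers of 5 mod 40 (each is the square of the previous):
  5^1 ≡ 5 (mod 40)
  5^2 ≡ 5² = 25 ≡ 25 (mod 40)
  5^4 ≡ 25² = 625 ≡ 25 (mod 40)
  5^8 ≡ 25² = 625 ≡ 25 (mod 40)
  5^16 ≡ 25² = 625 ≡ 25 (mod 40)
24 = 16 + 8, so 5^24 = 5^16 × 5^8 ≡ 25 × 25 (mod 40)
Multiplying step by step:
  25 × 25 = 625 ≡ 25 (mod 40)
Result: 5^24 ≡ 25 (mod 40)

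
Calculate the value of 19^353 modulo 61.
Using Fermat: 19^{60} ≡ 1 (mod 61). 353 ≡ 53 (mod 60). So 19^{353} ≡ 19^{53} ≡ 46 (mod 61)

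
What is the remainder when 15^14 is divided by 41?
Using repeated squaring. 14 = 8 + 4 + 2 (binary 1110). Repeated squaring mod 41: 15^1 ≡ 15; 15^2 ≡ 15² = 225 ≡ 20; 15^4 ≡ 20² = 400 ≡ 31; 15^8 ≡ 31² = 961 ≡ 18. Multiply: 15^14 = 15^8 × 15^4 × 15^2 ≡ 18 × 31 × 20 (mod 41): 18 × 31 = 558 ≡ 25; 25 × 20 = 500 ≡ 8. So 15^14 ≡ 8 (mod 41).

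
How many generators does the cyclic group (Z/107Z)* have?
52

The number of primitive roots modulo p is φ(p-1) = φ(106)
φ(106) = 52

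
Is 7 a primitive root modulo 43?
No

To verify, check if 7^(42/q) ≢ 1 (mod 43) for each prime divisor q of 42
Divisors of 42 = 42: [1, 2, 3, 6, 7, 14, 21, 42]
  7^(42/2) = 7^21 ≡ 42 (mod 43)
  7^(42/3) = 7^14 ≡ 6 (mod 43)
  7^(42/7) = 7^6 ≡ 1 (mod 43)
Conclusion: 7 is not a primitive root modulo 43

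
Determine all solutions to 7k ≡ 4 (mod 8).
4

Since gcd(7, 8) = 1 divides 4, a solution exists.
Multiply both sides by the inverse of 7 mod 8:
  7^(-1) mod 8 = 7
  x ≡ 7 × 4 ≡ 28 ≡ 4 (mod 8)
Verification: 7 × 4 = 28 = 3 × 8 + 4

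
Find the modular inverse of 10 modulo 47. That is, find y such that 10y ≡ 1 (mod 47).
33

Using Extended Euclidean Algorithm:
gcd(10, 47) = 1
Bezout coefficients: 10 × -14 + 47 × 3 = 1
So 10 × -14 ≡ 1 (mod 47)
The inverse is -14 mod 47 = 33
Verification: 10 × 33 = 330 = 7 × 47 + 1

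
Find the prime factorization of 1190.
2 × 5 × 7 × 17

Divide by primes starting from smallest:
1190 ÷ 2 = 595
595 ÷ 5 = 119
119 ÷ 7 = 17
17 ÷ 17 = 1

1190 = 2 × 5 × 7 × 17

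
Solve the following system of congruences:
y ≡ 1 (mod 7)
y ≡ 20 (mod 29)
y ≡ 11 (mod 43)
484

Using the Chinese Remainder Theorem:
M = product of moduli = 8729
For equation 1: M_1 = 1247, 1247 ≡ 1 (mod 7), inverse of 1247 mod 7 is 1 (check: 1 × 1 = 1 ≡ 1 (mod 7))
For equation 2: M_2 = 301, 301 ≡ 11 (mod 29), inverse of 301 mod 29 is 8 (check: 11 × 8 = 88 ≡ 1 (mod 29))
For equation 3: M_3 = 203, 203 ≡ 31 (mod 43), inverse of 203 mod 43 is 25 (check: 31 × 25 = 775 ≡ 1 (mod 43))
Combine: y ≡ Σ r_i×M_i×(M_i⁻¹ mod m_i) = 1×1247×1 + 20×301×8 + 11×203×25 = 1247 + 48160 + 55825 = 105232
105232 mod 8729 = 484
y ≡ 484 (mod 8729)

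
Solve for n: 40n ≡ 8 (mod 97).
39

Since gcd(40, 97) = 1 divides 8, a solution exists.
Multiply both sides by the inverse of 40 mod 97:
  40^(-1) mod 97 = 17
  x ≡ 17 × 8 ≡ 136 ≡ 39 (mod 97)
Verification: 40 × 39 = 1560 = 16 × 97 + 8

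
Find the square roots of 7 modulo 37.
The square roots of 7 mod 37 are 9 and 28. Verify: 9² = 81 ≡ 7 (mod 37)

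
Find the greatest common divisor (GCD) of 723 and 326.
1

Using the Euclidean algorithm:
723 = 2 × 326 + 71
326 = 4 × 71 + 42
71 = 1 × 42 + 29
42 = 1 × 29 + 13
29 = 2 × 13 + 3
13 = 4 × 3 + 1
3 = 3 × 1 + 0

GCD(723, 326) = 1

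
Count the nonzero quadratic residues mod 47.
For prime 47, there are (p-1)/2 = (47-1)/2 = 23 quadratic residues (excluding 0).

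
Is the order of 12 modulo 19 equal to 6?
Yes, ord_19(12) = 6.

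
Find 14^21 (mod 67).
Using repeated squaring. 21 = 16 + 4 + 1 (binary 10101). Repeated squaring mod 67: 14^1 ≡ 14; 14^2 ≡ 14² = 196 ≡ 62; 14^4 ≡ 62² = 3844 ≡ 25; 14^8 ≡ 25² = 625 ≡ 22; 14^16 ≡ 22² = 484 ≡ 15. Multiply: 14^21 = 14^16 × 14^4 × 14^1 ≡ 15 × 25 × 14 (mod 67): 15 × 25 = 375 ≡ 40; 40 × 14 = 560 ≡ 24. So 14^21 ≡ 24 (mod 67).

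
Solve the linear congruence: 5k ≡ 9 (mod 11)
4

Since gcd(5, 11) = 1 divides 9, a solution exists.
Multiply both sides by the inverse of 5 mod 11:
  5^(-1) mod 11 = 9
  x ≡ 9 × 9 ≡ 81 ≡ 4 (mod 11)
Verification: 5 × 4 = 20 = 1 × 11 + 9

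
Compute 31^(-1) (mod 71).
55

Using Extended Euclidean Algorithm:
gcd(31, 71) = 1
Bezout coefficients: 31 × -16 + 71 × 7 = 1
So 31 × -16 ≡ 1 (mod 71)
The inverse is -16 mod 71 = 55
Verification: 31 × 55 = 1705 = 24 × 71 + 1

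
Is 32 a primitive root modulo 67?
Yes

To verify, check if 32^(66/q) ≢ 1 (mod 67) for each prime divisor q of 66
Divisors of 66 = 66: [1, 2, 3, 6, 11, 22, 33, 66]
  32^(66/11) = 32^6 ≡ 25 (mod 67)
  32^(66/2) = 32^33 ≡ 66 (mod 67)
  32^(66/3) = 32^22 ≡ 29 (mod 67)
Conclusion: 32 is a primitive root modulo 67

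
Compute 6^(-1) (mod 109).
6^(-1) ≡ 91 (mod 109). Verification: 6 × 91 = 546 ≡ 1 (mod 109)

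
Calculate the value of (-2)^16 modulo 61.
Using repeated squaring. (-2) ≡ 59 (mod 61). 16 = 16 (binary 10000). Repeated squaring mod 61: 59^1 ≡ 59; 59^2 ≡ 59² = 3481 ≡ 4; 59^4 ≡ 4² = 16 ≡ 16; 59^8 ≡ 16² = 256 ≡ 12; 59^16 ≡ 12² = 144 ≡ 22. So (-2)^16 ≡ 22 (mod 61).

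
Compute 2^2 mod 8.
2 = 2 (binary 10). Repeated squaring mod 8: 2^1 ≡ 2; 2^2 ≡ 2² = 4 ≡ 4. So 2^2 ≡ 4 (mod 8).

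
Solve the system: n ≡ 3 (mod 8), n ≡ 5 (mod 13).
M = 8 × 13 = 104. M₁ = 13, y₁ ≡ 5 (mod 8). M₂ = 8, y₂ ≡ 5 (mod 13). n = 3×13×5 + 5×8×5 ≡ 83 (mod 104)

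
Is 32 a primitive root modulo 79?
p - 1 = 78 has prime divisors 2, 3, 13. Check 32^(78/q) mod 79 for each: 32^(78/2) = 32^39 ≡ 1, 32^(78/3) = 32^26 ≡ 55, 32^(78/13) = 32^6 ≡ 52 (mod 79). Since 32^39 ≡ 1 (mod 79), the order of 32 divides 39 (in fact the order is 39) ≠ 78, so it is not a primitive root.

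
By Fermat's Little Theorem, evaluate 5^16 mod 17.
By Fermat's Little Theorem, 5^{16} ≡ 1 (mod 17) since 17 is prime and gcd(5, 17) = 1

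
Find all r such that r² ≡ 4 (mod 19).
The square roots of 4 mod 19 are 17 and 2. Verify: 17² = 289 ≡ 4 (mod 19)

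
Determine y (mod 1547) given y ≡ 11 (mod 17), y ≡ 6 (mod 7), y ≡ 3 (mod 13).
419

Using the Chinese Remainder Theorem:
M = product of moduli = 1547
For equation 1: M_1 = 91, 91 ≡ 6 (mod 17), inverse of 91 mod 17 is 3 (check: 6 × 3 = 18 ≡ 1 (mod 17))
For equation 2: M_2 = 221, 221 ≡ 4 (mod 7), inverse of 221 mod 7 is 2 (check: 4 × 2 = 8 ≡ 1 (mod 7))
For equation 3: M_3 = 119, 119 ≡ 2 (mod 13), inverse of 119 mod 13 is 7 (check: 2 × 7 = 14 ≡ 1 (mod 13))
Combine: y ≡ Σ r_i×M_i×(M_i⁻¹ mod m_i) = 11×91×3 + 6×221×2 + 3×119×7 = 3003 + 2652 + 2499 = 8154
8154 mod 1547 = 419
y ≡ 419 (mod 1547)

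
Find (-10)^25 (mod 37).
Using repeated squaring. (-10) ≡ 27 (mod 37). 25 = 16 + 8 + 1 (binary 11001). Repeated squaring mod 37: 27^1 ≡ 27; 27^2 ≡ 27² = 729 ≡ 26; 27^4 ≡ 26² = 676 ≡ 10; 27^8 ≡ 10² = 100 ≡ 26; 27^16 ≡ 26² = 676 ≡ 10. Multiply: (-10)^25 ≡ 27^16 × 27^8 × 27^1 ≡ 10 × 26 × 27 (mod 37): 10 × 26 = 260 ≡ 1; 1 × 27 = 27 ≡ 27. So (-10)^25 ≡ 27 (mod 37).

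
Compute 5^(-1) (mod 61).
49

Using Extended Euclidean Algorithm:
gcd(5, 61) = 1
Bezout coefficients: 5 × -12 + 61 × 1 = 1
So 5 × -12 ≡ 1 (mod 61)
The inverse is -12 mod 61 = 49
Verification: 5 × 49 = 245 = 4 × 61 + 1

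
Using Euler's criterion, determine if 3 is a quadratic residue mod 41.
By Euler's criterion: 3^{20} ≡ 40 (mod 41). Since this equals -1 (≡ 40), 3 is not a QR.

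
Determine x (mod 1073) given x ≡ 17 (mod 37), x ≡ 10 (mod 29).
387

Using the Chinese Remainder Theorem:
M = product of moduli = 1073
For equation 1: M_1 = 29, 29 ≡ 29 (mod 37), inverse of 29 mod 37 is 23 (check: 29 × 23 = 667 ≡ 1 (mod 37))
For equation 2: M_2 = 37, 37 ≡ 8 (mod 29), inverse of 37 mod 29 is 11 (check: 8 × 11 = 88 ≡ 1 (mod 29))
Combine: x ≡ Σ r_i×M_i×(M_i⁻¹ mod m_i) = 17×29×23 + 10×37×11 = 11339 + 4070 = 15409
15409 mod 1073 = 387
x ≡ 387 (mod 1073)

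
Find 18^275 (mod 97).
Using Fermat: 18^{96} ≡ 1 (mod 97). 275 ≡ 83 (mod 96). So 18^{275} ≡ 18^{83} ≡ 12 (mod 97)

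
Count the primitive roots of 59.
28

The number of primitive roots modulo p is φ(p-1) = φ(58)
φ(58) = 28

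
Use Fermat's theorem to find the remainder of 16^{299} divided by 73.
37

By Fermat's Little Theorem, a^(p-1) ≡ 1 (mod p) for prime p and gcd(a, p) = 1
Here p = 73, so 16^72 ≡ 1 (mod 73)
We can reduce the exponent: 299 mod 72 = 11
So 16^299 ≡ 16^11 (mod 73)
Computing: 16^11 mod 73 = 37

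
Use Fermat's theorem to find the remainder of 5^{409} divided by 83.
50

By Fermat's Little Theorem, a^(p-1) ≡ 1 (mod p) for prime p and gcd(a, p) = 1
Here p = 83, so 5^82 ≡ 1 (mod 83)
We can reduce the exponent: 409 mod 82 = 81
So 5^409 ≡ 5^81 (mod 83)
Computing: 5^81 mod 83 = 50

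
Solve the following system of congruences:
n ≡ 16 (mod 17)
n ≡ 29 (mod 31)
339

Using the Chinese Remainder Theorem:
M = product of moduli = 527
For equation 1: M_1 = 31, 31 ≡ 14 (mod 17), inverse of 31 mod 17 is 11 (check: 14 × 11 = 154 ≡ 1 (mod 17))
For equation 2: M_2 = 17, 17 ≡ 17 (mod 31), inverse of 17 mod 31 is 11 (check: 17 × 11 = 187 ≡ 1 (mod 31))
Combine: n ≡ Σ r_i×M_i×(M_i⁻¹ mod m_i) = 16×31×11 + 29×17×11 = 5456 + 5423 = 10879
10879 mod 527 = 339
n ≡ 339 (mod 527)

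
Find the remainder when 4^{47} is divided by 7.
By Fermat: 4^{6} ≡ 1 (mod 7). 47 = 7×6 + 5. So 4^{47} ≡ 4^{5} ≡ 2 (mod 7)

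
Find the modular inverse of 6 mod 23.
6^(-1) ≡ 4 (mod 23). Verification: 6 × 4 = 24 ≡ 1 (mod 23)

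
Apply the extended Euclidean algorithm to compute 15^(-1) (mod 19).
Extended GCD: 15(-5) + 19(4) = 1. So 15^(-1) ≡ 14 ≡ 14 (mod 19). Verify: 15 × 14 = 210 ≡ 1 (mod 19)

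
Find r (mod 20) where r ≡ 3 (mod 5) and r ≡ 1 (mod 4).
M = 5 × 4 = 20. M₁ = 4, y₁ ≡ 4 (mod 5). M₂ = 5, y₂ ≡ 1 (mod 4). r = 3×4×4 + 1×5×1 ≡ 13 (mod 20)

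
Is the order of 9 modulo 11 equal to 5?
Yes, ord_11(9) = 5.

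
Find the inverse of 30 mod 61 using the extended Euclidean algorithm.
Extended GCD: 30(-2) + 61(1) = 1. So 30^(-1) ≡ 59 ≡ 59 (mod 61). Verify: 30 × 59 = 1770 ≡ 1 (mod 61)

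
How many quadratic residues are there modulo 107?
For prime 107, there are (p-1)/2 = (107-1)/2 = 53 quadratic residues (excluding 0).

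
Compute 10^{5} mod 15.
10

Using successive squaring:
Binary expansion of 5: 101
Powers of 10 mod 15 (each is the square of the previous):
  10^1 ≡ 10 (mod 15)
  10^2 ≡ 10² = 100 ≡ 10 (mod 15)
  10^4 ≡ 10² = 100 ≡ 10 (mod 15)
5 = 4 + 1, so 10^5 = 10^4 × 10^1 ≡ 10 × 10 (mod 15)
Multiplying step by step:
  10 × 10 = 100 ≡ 10 (mod 15)
Result: 10^5 ≡ 10 (mod 15)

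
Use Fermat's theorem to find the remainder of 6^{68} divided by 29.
25

By Fermat's Little Theorem, a^(p-1) ≡ 1 (mod p) for prime p and gcd(a, p) = 1
Here p = 29, so 6^28 ≡ 1 (mod 29)
We can reduce the exponent: 68 mod 28 = 12
So 6^68 ≡ 6^12 (mod 29)
Computing: 6^12 mod 29 = 25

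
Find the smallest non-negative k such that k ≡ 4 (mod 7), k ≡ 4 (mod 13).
4

Using the Chinese Remainder Theorem:
M = product of moduli = 91
For equation 1: M_1 = 13, 13 ≡ 6 (mod 7), inverse of 13 mod 7 is 6 (check: 6 × 6 = 36 ≡ 1 (mod 7))
For equation 2: M_2 = 7, 7 ≡ 7 (mod 13), inverse of 7 mod 13 is 2 (check: 7 × 2 = 14 ≡ 1 (mod 13))
Combine: k ≡ Σ r_i×M_i×(M_i⁻¹ mod m_i) = 4×13×6 + 4×7×2 = 312 + 56 = 368
368 mod 91 = 4
k ≡ 4 (mod 91)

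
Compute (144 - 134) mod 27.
10

(144 - 134) = 10
10 mod 27 = 10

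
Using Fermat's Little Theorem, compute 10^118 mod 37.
By Fermat: 10^{36} ≡ 1 (mod 37). 118 = 3×36 + 10. So 10^{118} ≡ 10^{10} ≡ 10 (mod 37)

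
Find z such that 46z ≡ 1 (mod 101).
46^(-1) ≡ 11 (mod 101). Verification: 46 × 11 = 506 ≡ 1 (mod 101)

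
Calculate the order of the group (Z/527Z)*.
480

Prime factorization: 527 = 17 × 31
Using the formula φ(n) = n × Π(1 - 1/p) for each prime factor p:
φ(527) = 527 × (1 - 1/17) × (1 - 1/31)
φ(527) = 480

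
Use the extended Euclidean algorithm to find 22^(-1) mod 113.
Extended GCD: 22(36) + 113(-7) = 1. So 22^(-1) ≡ 36 ≡ 36 (mod 113). Verify: 22 × 36 = 792 ≡ 1 (mod 113)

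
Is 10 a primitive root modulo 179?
p - 1 = 178 has prime divisors 2, 89. Check 10^(178/q) mod 179 for each: 10^(178/2) = 10^89 ≡ 178, 10^(178/89) = 10^2 ≡ 100 (mod 179). None of these is 1, so 10 has order 178 = φ(179), so it is a primitive root mod 179.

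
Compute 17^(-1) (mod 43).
17^(-1) ≡ 38 (mod 43). Verification: 17 × 38 = 646 ≡ 1 (mod 43)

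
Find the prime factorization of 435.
3 × 5 × 29

Divide by primes starting from smallest:
435 ÷ 3 = 145
145 ÷ 5 = 29
29 ÷ 29 = 1

435 = 3 × 5 × 29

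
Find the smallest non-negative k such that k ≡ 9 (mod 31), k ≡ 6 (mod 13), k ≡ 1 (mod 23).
8534

Using the Chinese Remainder Theorem:
M = product of moduli = 9269
For equation 1: M_1 = 299, 299 ≡ 20 (mod 31), inverse of 299 mod 31 is 14 (check: 20 × 14 = 280 ≡ 1 (mod 31))
For equation 2: M_2 = 713, 713 ≡ 11 (mod 13), inverse of 713 mod 13 is 6 (check: 11 × 6 = 66 ≡ 1 (mod 13))
For equation 3: M_3 = 403, 403 ≡ 12 (mod 23), inverse of 403 mod 23 is 2 (check: 12 × 2 = 24 ≡ 1 (mod 23))
Combine: k ≡ Σ r_i×M_i×(M_i⁻¹ mod m_i) = 9×299×14 + 6×713×6 + 1×403×2 = 37674 + 25668 + 806 = 64148
64148 mod 9269 = 8534
k ≡ 8534 (mod 9269)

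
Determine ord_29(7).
Powers of 7 mod 29: 7^1≡7, 7^2≡20, 7^3≡24, 7^4≡23, 7^5≡16, 7^6≡25, 7^7≡1. Order = 7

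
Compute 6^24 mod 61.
Using repeated squaring. 24 = 16 + 8 (binary 11000). Repeated squaring mod 61: 6^1 ≡ 6; 6^2 ≡ 6² = 36 ≡ 36; 6^4 ≡ 36² = 1296 ≡ 15; 6^8 ≡ 15² = 225 ≡ 42; 6^16 ≡ 42² = 1764 ≡ 56. Multiply: 6^24 = 6^16 × 6^8 ≡ 56 × 42 (mod 61): 56 × 42 = 2352 ≡ 34. So 6^24 ≡ 34 (mod 61).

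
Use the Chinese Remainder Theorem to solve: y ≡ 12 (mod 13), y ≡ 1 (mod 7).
64

Using the Chinese Remainder Theorem:
M = product of moduli = 91
For equation 1: M_1 = 7, 7 ≡ 7 (mod 13), inverse of 7 mod 13 is 2 (check: 7 × 2 = 14 ≡ 1 (mod 13))
For equation 2: M_2 = 13, 13 ≡ 6 (mod 7), inverse of 13 mod 7 is 6 (check: 6 × 6 = 36 ≡ 1 (mod 7))
Combine: y ≡ Σ r_i×M_i×(M_i⁻¹ mod m_i) = 12×7×2 + 1×13×6 = 168 + 78 = 246
246 mod 91 = 64
y ≡ 64 (mod 91)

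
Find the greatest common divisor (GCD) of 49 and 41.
1

Using the Euclidean algorithm:
49 = 1 × 41 + 8
41 = 5 × 8 + 1
8 = 8 × 1 + 0

GCD(49, 41) = 1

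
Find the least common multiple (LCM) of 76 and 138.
5244

First find GCD(76, 138) using the Euclidean algorithm:
76 = 0 × 138 + 76
138 = 1 × 76 + 62
76 = 1 × 62 + 14
62 = 4 × 14 + 6
14 = 2 × 6 + 2
6 = 3 × 2 + 0
GCD(76, 138) = 2

LCM formula: LCM(a, b) = (a × b) / GCD(a, b)
LCM(76, 138) = (76 × 138) / 2
LCM(76, 138) = 10488 / 2
LCM(76, 138) = 5244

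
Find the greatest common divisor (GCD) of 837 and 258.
3

Using the Euclidean algorithm:
837 = 3 × 258 + 63
258 = 4 × 63 + 6
63 = 10 × 6 + 3
6 = 2 × 3 + 0

GCD(837, 258) = 3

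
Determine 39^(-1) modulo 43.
39^(-1) ≡ 32 (mod 43). Verification: 39 × 32 = 1248 ≡ 1 (mod 43)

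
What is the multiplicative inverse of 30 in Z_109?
30^(-1) ≡ 40 (mod 109). Verification: 30 × 40 = 1200 ≡ 1 (mod 109)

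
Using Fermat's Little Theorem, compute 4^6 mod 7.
By Fermat's Little Theorem, 4^{6} ≡ 1 (mod 7) since 7 is prime and gcd(4, 7) = 1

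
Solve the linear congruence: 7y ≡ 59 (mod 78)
53

Since gcd(7, 78) = 1 divides 59, a solution exists.
Multiply both sides by the inverse of 7 mod 78:
  7^(-1) mod 78 = 67
  x ≡ 67 × 59 ≡ 3953 ≡ 53 (mod 78)
Verification: 7 × 53 = 371 = 4 × 78 + 59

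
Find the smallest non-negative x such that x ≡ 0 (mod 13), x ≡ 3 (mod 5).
13

Using the Chinese Remainder Theorem:
M = product of moduli = 65
For equation 1: M_1 = 5, 5 ≡ 5 (mod 13), inverse of 5 mod 13 is 8 (check: 5 × 8 = 40 ≡ 1 (mod 13))
For equation 2: M_2 = 13, 13 ≡ 3 (mod 5), inverse of 13 mod 5 is 2 (check: 3 × 2 = 6 ≡ 1 (mod 5))
Combine: x ≡ Σ r_i×M_i×(M_i⁻¹ mod m_i) = 0×5×8 + 3×13×2 = 0 + 78 = 78
78 mod 65 = 13
x ≡ 13 (mod 65)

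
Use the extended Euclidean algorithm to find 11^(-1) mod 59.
Extended GCD: 11(-16) + 59(3) = 1. So 11^(-1) ≡ 43 ≡ 43 (mod 59). Verify: 11 × 43 = 473 ≡ 1 (mod 59)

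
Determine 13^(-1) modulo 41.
13^(-1) ≡ 19 (mod 41). Verification: 13 × 19 = 247 ≡ 1 (mod 41)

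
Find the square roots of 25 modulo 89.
The square roots of 25 mod 89 are 5 and 84. Verify: 5² = 25 ≡ 25 (mod 89)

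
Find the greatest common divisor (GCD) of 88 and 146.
2

Using the Euclidean algorithm:
88 = 0 × 146 + 88
146 = 1 × 88 + 58
88 = 1 × 58 + 30
58 = 1 × 30 + 28
30 = 1 × 28 + 2
28 = 14 × 2 + 0

GCD(88, 146) = 2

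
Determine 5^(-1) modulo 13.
5^(-1) ≡ 8 (mod 13). Verification: 5 × 8 = 40 ≡ 1 (mod 13)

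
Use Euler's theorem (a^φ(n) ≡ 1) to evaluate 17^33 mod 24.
By Euler: 17^{8} ≡ 1 (mod 24) since gcd(17, 24) = 1. 33 = 4×8 + 1. So 17^{33} ≡ 17^{1} ≡ 17 (mod 24)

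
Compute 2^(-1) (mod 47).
24

Using Extended Euclidean Algorithm:
gcd(2, 47) = 1
Bezout coefficients: 2 × -23 + 47 × 1 = 1
So 2 × -23 ≡ 1 (mod 47)
The inverse is -23 mod 47 = 24
Verification: 2 × 24 = 48 = 1 × 47 + 1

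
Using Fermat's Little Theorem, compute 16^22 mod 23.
By Fermat's Little Theorem, 16^{22} ≡ 1 (mod 23) since 23 is prime and gcd(16, 23) = 1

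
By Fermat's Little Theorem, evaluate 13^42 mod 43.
By Fermat's Little Theorem, 13^{42} ≡ 1 (mod 43) since 43 is prime and gcd(13, 43) = 1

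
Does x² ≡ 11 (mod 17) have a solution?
By Euler's criterion: 11^{8} ≡ 16 (mod 17). Since this equals -1 (≡ 16), 11 is not a QR.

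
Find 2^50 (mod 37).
Using Fermat: 2^{36} ≡ 1 (mod 37). 50 ≡ 14 (mod 36). So 2^{50} ≡ 2^{14} ≡ 30 (mod 37)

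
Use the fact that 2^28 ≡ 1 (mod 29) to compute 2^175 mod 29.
By Fermat: 2^{28} ≡ 1 (mod 29). 175 ≡ 7 (mod 28). So 2^{175} ≡ 2^{7} ≡ 12 (mod 29)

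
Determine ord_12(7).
Powers of 7 mod 12: 7^1≡7, 7^2≡1. Order = 2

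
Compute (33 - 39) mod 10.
4

(33 - 39) = -6
-6 mod 10 = 4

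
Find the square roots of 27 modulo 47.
The square roots of 27 mod 47 are 36 and 11. Verify: 36² = 1296 ≡ 27 (mod 47)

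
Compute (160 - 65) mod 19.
0

(160 - 65) = 95
95 mod 19 = 0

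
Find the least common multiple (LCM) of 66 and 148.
4884

First find GCD(66, 148) using the Euclidean algorithm:
66 = 0 × 148 + 66
148 = 2 × 66 + 16
66 = 4 × 16 + 2
16 = 8 × 2 + 0
GCD(66, 148) = 2

LCM formula: LCM(a, b) = (a × b) / GCD(a, b)
LCM(66, 148) = (66 × 148) / 2
LCM(66, 148) = 9768 / 2
LCM(66, 148) = 4884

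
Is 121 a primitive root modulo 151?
p - 1 = 150 has prime divisors 2, 3, 5. Check 121^(150/q) mod 151 for each: 121^(150/2) = 121^75 ≡ 1, 121^(150/3) = 121^50 ≡ 118, 121^(150/5) = 121^30 ≡ 19 (mod 151). Since 121^75 ≡ 1 (mod 151), the order of 121 divides 75 (in fact the order is 75) ≠ 150, so it is not a primitive root.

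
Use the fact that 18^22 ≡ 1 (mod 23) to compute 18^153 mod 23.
By Fermat: 18^{22} ≡ 1 (mod 23). 153 = 6×22 + 21. So 18^{153} ≡ 18^{21} ≡ 9 (mod 23)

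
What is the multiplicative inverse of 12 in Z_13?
12

Using Extended Euclidean Algorithm:
gcd(12, 13) = 1
Bezout coefficients: 12 × -1 + 13 × 1 = 1
So 12 × -1 ≡ 1 (mod 13)
The inverse is -1 mod 13 = 12
Verification: 12 × 12 = 144 = 11 × 13 + 1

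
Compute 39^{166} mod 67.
39

Using successive squaring:
Binary expansion of 166: 10100110
Powers of 39 mod 67 (each is the square of the previous):
  39^1 ≡ 39 (mod 67)
  39^2 ≡ 39² = 1521 ≡ 47 (mod 67)
  39^4 ≡ 47² = 2209 ≡ 65 (mod 67)
  39^8 ≡ 65² = 4225 ≡ 4 (mod 67)
  39^16 ≡ 4² = 16 ≡ 16 (mod 67)
  39^32 ≡ 16² = 256 ≡ 55 (mod 67)
  39^64 ≡ 55² = 3025 ≡ 10 (mod 67)
  39^128 ≡ 10² = 100 ≡ 33 (mod 67)
166 = 128 + 32 + 4 + 2, so 39^166 = 39^128 × 39^32 × 39^4 × 39^2 ≡ 33 × 55 × 65 × 47 (mod 67)
Multiplying step by step:
  33 × 55 = 1815 ≡ 6 (mod 67)
  6 × 65 = 390 ≡ 55 (mod 67)
  55 × 47 = 2585 ≡ 39 (mod 67)
Result: 39^166 ≡ 39 (mod 67)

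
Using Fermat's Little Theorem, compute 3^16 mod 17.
By Fermat's Little Theorem, 3^{16} ≡ 1 (mod 17) since 17 is prime and gcd(3, 17) = 1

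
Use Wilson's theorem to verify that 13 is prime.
(12)! mod 13 = 12. Since this equals -1 (mod 13), Wilson confirms 13 is prime.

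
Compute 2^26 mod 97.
Using repeated squaring. 26 = 16 + 8 + 2 (binary 11010). Repeated squaring mod 97: 2^1 ≡ 2; 2^2 ≡ 2² = 4 ≡ 4; 2^4 ≡ 4² = 16 ≡ 16; 2^8 ≡ 16² = 256 ≡ 62; 2^16 ≡ 62² = 3844 ≡ 61. Multiply: 2^26 = 2^16 × 2^8 × 2^2 ≡ 61 × 62 × 4 (mod 97): 61 × 62 = 3782 ≡ 96; 96 × 4 = 384 ≡ 93. So 2^26 ≡ 93 (mod 97).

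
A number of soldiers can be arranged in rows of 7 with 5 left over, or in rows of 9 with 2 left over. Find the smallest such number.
M = 7 × 9 = 63. M₁ = 9, y₁ ≡ 4 (mod 7). M₂ = 7, y₂ ≡ 4 (mod 9). t = 5×9×4 + 2×7×4 ≡ 47 (mod 63). The smallest positive such number is 47.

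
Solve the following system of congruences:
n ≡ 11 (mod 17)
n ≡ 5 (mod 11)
181

Using the Chinese Remainder Theorem:
M = product of moduli = 187
For equation 1: M_1 = 11, 11 ≡ 11 (mod 17), inverse of 11 mod 17 is 14 (check: 11 × 14 = 154 ≡ 1 (mod 17))
For equation 2: M_2 = 17, 17 ≡ 6 (mod 11), inverse of 17 mod 11 is 2 (check: 6 × 2 = 12 ≡ 1 (mod 11))
Combine: n ≡ Σ r_i×M_i×(M_i⁻¹ mod m_i) = 11×11×14 + 5×17×2 = 1694 + 170 = 1864
1864 mod 187 = 181
n ≡ 181 (mod 187)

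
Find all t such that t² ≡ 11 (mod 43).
The square roots of 11 mod 43 are 21 and 22. Verify: 21² = 441 ≡ 11 (mod 43)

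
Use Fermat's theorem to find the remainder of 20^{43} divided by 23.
15

By Fermat's Little Theorem, a^(p-1) ≡ 1 (mod p) for prime p and gcd(a, p) = 1
Here p = 23, so 20^22 ≡ 1 (mod 23)
We can reduce the exponent: 43 mod 22 = 21
So 20^43 ≡ 20^21 (mod 23)
Computing: 20^21 mod 23 = 15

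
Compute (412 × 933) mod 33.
12

(412 × 933) = 384396
384396 mod 33 = 12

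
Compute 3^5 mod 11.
5 = 4 + 1 (binary 101). Repeated squaring mod 11: 3^1 ≡ 3; 3^2 ≡ 3² = 9 ≡ 9; 3^4 ≡ 9² = 81 ≡ 4. Multiply: 3^5 = 3^4 × 3^1 ≡ 4 × 3 (mod 11): 4 × 3 = 12 ≡ 1. So 3^5 ≡ 1 (mod 11).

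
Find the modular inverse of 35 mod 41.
35^(-1) ≡ 34 (mod 41). Verification: 35 × 34 = 1190 ≡ 1 (mod 41)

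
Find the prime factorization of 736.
2^5 × 23

Divide by primes starting from smallest:
736 ÷ 2 = 368
368 ÷ 2 = 184
184 ÷ 2 = 92
92 ÷ 2 = 46
46 ÷ 2 = 23
23 ÷ 23 = 1

736 = 2^5 × 23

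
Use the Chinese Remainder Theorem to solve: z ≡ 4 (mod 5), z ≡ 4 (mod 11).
M = 5 × 11 = 55. M₁ = 11, y₁ ≡ 1 (mod 5). M₂ = 5, y₂ ≡ 9 (mod 11). z = 4×11×1 + 4×5×9 ≡ 4 (mod 55)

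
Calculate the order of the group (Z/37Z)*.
36

Prime factorization: 37 = 37
Using the formula φ(n) = n × Π(1 - 1/p) for each prime factor p:
φ(37) = 37 × (1 - 1/37)
φ(37) = 36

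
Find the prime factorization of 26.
2 × 13

Divide by primes starting from smallest:
26 ÷ 2 = 13
13 ÷ 13 = 1

26 = 2 × 13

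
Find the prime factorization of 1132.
2^2 × 283

Divide by primes starting from smallest:
1132 ÷ 2 = 566
566 ÷ 2 = 283
283 ÷ 283 = 1

1132 = 2^2 × 283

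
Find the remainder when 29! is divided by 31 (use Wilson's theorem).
(30)! = (29)! × (30) ≡ -1 (mod 31). So (29)! ≡ -1 × (30)^(-1) ≡ (-1)×(-1) = 1 (mod 31)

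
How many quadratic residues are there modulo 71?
For prime 71, there are (p-1)/2 = (71-1)/2 = 35 quadratic residues (excluding 0).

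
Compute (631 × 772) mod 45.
7

(631 × 772) = 487132
487132 mod 45 = 7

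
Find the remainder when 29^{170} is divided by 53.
By Fermat: 29^{52} ≡ 1 (mod 53). 170 = 3×52 + 14. So 29^{170} ≡ 29^{14} ≡ 24 (mod 53)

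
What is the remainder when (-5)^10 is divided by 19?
(-5) ≡ 14 (mod 19). 10 = 8 + 2 (binary 1010). Repeated squaring mod 19: 14^1 ≡ 14; 14^2 ≡ 14² = 196 ≡ 6; 14^4 ≡ 6² = 36 ≡ 17; 14^8 ≡ 17² = 289 ≡ 4. Multiply: (-5)^10 ≡ 14^8 × 14^2 ≡ 4 × 6 (mod 19): 4 × 6 = 24 ≡ 5. So (-5)^10 ≡ 5 (mod 19).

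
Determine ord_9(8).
Powers of 8 mod 9: 8^1≡8, 8^2≡1. Order = 2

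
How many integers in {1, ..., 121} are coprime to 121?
110

Prime factorization: 121 = 11^2
Using the formula φ(n) = n × Π(1 - 1/p) for each prime factor p:
φ(121) = 121 × (1 - 1/11)
φ(121) = 110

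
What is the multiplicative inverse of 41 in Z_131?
41^(-1) ≡ 16 (mod 131). Verification: 41 × 16 = 656 ≡ 1 (mod 131)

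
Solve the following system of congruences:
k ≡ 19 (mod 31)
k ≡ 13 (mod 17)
81

Using the Chinese Remainder Theorem:
M = product of moduli = 527
For equation 1: M_1 = 17, 17 ≡ 17 (mod 31), inverse of 17 mod 31 is 11 (check: 17 × 11 = 187 ≡ 1 (mod 31))
For equation 2: M_2 = 31, 31 ≡ 14 (mod 17), inverse of 31 mod 17 is 11 (check: 14 × 11 = 154 ≡ 1 (mod 17))
Combine: k ≡ Σ r_i×M_i×(M_i⁻¹ mod m_i) = 19×17×11 + 13×31×11 = 3553 + 4433 = 7986
7986 mod 527 = 81
k ≡ 81 (mod 527)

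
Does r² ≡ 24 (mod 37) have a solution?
By Euler's criterion: 24^{18} ≡ 36 (mod 37). Since this equals -1 (≡ 36), 24 is not a QR.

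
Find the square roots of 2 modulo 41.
The square roots of 2 mod 41 are 17 and 24. Verify: 17² = 289 ≡ 2 (mod 41)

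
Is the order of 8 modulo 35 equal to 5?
No, the actual order is 4, not 5.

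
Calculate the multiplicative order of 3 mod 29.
Powers of 3 mod 29: 3^1≡3, 3^2≡9, 3^3≡27, 3^4≡23, 3^5≡11, 3^6≡4, 3^7≡12, 3^8≡7, 3^9≡21, 3^10≡5, 3^11≡15, 3^12≡16, 3^13≡19, 3^14≡28, 3^15≡26, 3^16≡20, 3^17≡2, 3^18≡6, 3^19≡18, 3^20≡25, 3^21≡17, 3^22≡22, 3^23≡8, 3^24≡24, 3^25≡14, 3^26≡13, 3^27≡10, 3^28≡1. Order = 28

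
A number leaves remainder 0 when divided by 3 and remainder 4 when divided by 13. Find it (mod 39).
M = 3 × 13 = 39. M₁ = 13, y₁ ≡ 1 (mod 3). M₂ = 3, y₂ ≡ 9 (mod 13). x = 0×13×1 + 4×3×9 ≡ 30 (mod 39)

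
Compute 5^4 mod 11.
4 = 4 (binary 100). Repeated squaring mod 11: 5^1 ≡ 5; 5^2 ≡ 5² = 25 ≡ 3; 5^4 ≡ 3² = 9 ≡ 9. So 5^4 ≡ 9 (mod 11).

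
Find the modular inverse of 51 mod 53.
51^(-1) ≡ 26 (mod 53). Verification: 51 × 26 = 1326 ≡ 1 (mod 53)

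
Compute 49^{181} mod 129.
49

Using successive squaring:
Binary expansion of 181: 10110101
Powers of 49 mod 129 (each is the square of the previous):
  49^1 ≡ 49 (mod 129)
  49^2 ≡ 49² = 2401 ≡ 79 (mod 129)
  49^4 ≡ 79² = 6241 ≡ 49 (mod 129)
  49^8 ≡ 49² = 2401 ≡ 79 (mod 129)
  49^16 ≡ 79² = 6241 ≡ 49 (mod 129)
  49^32 ≡ 49² = 2401 ≡ 79 (mod 129)
  49^64 ≡ 79² = 6241 ≡ 49 (mod 129)
  49^128 ≡ 49² = 2401 ≡ 79 (mod 129)
181 = 128 + 32 + 16 + 4 + 1, so 49^181 = 49^128 × 49^32 × 49^16 × 49^4 × 49^1 ≡ 79 × 79 × 49 × 49 × 49 (mod 129)
Multiplying step by step:
  79 × 79 = 6241 ≡ 49 (mod 129)
  49 × 49 = 2401 ≡ 79 (mod 129)
  79 × 49 = 3871 ≡ 1 (mod 129)
  1 × 49 = 49 ≡ 49 (mod 129)
Result: 49^181 ≡ 49 (mod 129)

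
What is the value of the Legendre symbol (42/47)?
(42/47) = 42^{23} mod 47 = 1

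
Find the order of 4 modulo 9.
Powers of 4 mod 9: 4^1≡4, 4^2≡7, 4^3≡1. Order = 3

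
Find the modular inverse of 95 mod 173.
95^(-1) ≡ 51 (mod 173). Verification: 95 × 51 = 4845 ≡ 1 (mod 173)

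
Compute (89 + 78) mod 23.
6

(89 + 78) = 167
167 mod 23 = 6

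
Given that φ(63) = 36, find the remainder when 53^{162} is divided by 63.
By Euler: 53^{36} ≡ 1 (mod 63) since gcd(53, 63) = 1. 162 = 4×36 + 18. So 53^{162} ≡ 53^{18} ≡ 1 (mod 63)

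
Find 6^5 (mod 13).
5 = 4 + 1 (binary 101). Repeated squaring mod 13: 6^1 ≡ 6; 6^2 ≡ 6² = 36 ≡ 10; 6^4 ≡ 10² = 100 ≡ 9. Multiply: 6^5 = 6^4 × 6^1 ≡ 9 × 6 (mod 13): 9 × 6 = 54 ≡ 2. So 6^5 ≡ 2 (mod 13).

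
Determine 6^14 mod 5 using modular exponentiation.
Using Fermat: 6^{4} ≡ 1 (mod 5). 14 ≡ 2 (mod 4). So 6^{14} ≡ 6^{2} ≡ 1 (mod 5)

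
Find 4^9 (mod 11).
9 = 8 + 1 (binary 1001). Repeated squaring mod 11: 4^1 ≡ 4; 4^2 ≡ 4² = 16 ≡ 5; 4^4 ≡ 5² = 25 ≡ 3; 4^8 ≡ 3² = 9 ≡ 9. Multiply: 4^9 = 4^8 × 4^1 ≡ 9 × 4 (mod 11): 9 × 4 = 36 ≡ 3. So 4^9 ≡ 3 (mod 11).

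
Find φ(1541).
1452

Prime factorization: 1541 = 23 × 67
Using the formula φ(n) = n × Π(1 - 1/p) for each prime factor p:
φ(1541) = 1541 × (1 - 1/23) × (1 - 1/67)
φ(1541) = 1452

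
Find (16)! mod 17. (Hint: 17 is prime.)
By Wilson's theorem, (16)! ≡ -1 ≡ 16 (mod 17)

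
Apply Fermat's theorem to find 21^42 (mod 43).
By Fermat's Little Theorem, 21^{42} ≡ 1 (mod 43) since 43 is prime and gcd(21, 43) = 1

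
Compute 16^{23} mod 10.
6

Using successive squaring:
Binary expansion of 23: 10111
Powers of 16 mod 10 (each is the square of the previous):
  16^1 ≡ 6 (mod 10)
  16^2 ≡ 6² = 36 ≡ 6 (mod 10)
  16^4 ≡ 6² = 36 ≡ 6 (mod 10)
  16^8 ≡ 6² = 36 ≡ 6 (mod 10)
  16^16 ≡ 6² = 36 ≡ 6 (mod 10)
23 = 16 + 4 + 2 + 1, so 16^23 = 16^16 × 16^4 × 16^2 × 16^1 ≡ 6 × 6 × 6 × 6 (mod 10)
Multiplying step by step:
  6 × 6 = 36 ≡ 6 (mod 10)
  6 × 6 = 36 ≡ 6 (mod 10)
  6 × 6 = 36 ≡ 6 (mod 10)
Result: 16^23 ≡ 6 (mod 10)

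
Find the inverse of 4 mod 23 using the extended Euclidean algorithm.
Extended GCD: 4(6) + 23(-1) = 1. So 4^(-1) ≡ 6 ≡ 6 (mod 23). Verify: 4 × 6 = 24 ≡ 1 (mod 23)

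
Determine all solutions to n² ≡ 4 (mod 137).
The square roots of 4 mod 137 are 135 and 2. Verify: 135² = 18225 ≡ 4 (mod 137)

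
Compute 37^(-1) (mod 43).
37^(-1) ≡ 7 (mod 43). Verification: 37 × 7 = 259 ≡ 1 (mod 43)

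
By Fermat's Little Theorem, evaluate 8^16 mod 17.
By Fermat's Little Theorem, 8^{16} ≡ 1 (mod 17) since 17 is prime and gcd(8, 17) = 1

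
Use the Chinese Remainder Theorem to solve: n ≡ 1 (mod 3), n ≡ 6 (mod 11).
M = 3 × 11 = 33. M₁ = 11, y₁ ≡ 2 (mod 3). M₂ = 3, y₂ ≡ 4 (mod 11). n = 1×11×2 + 6×3×4 ≡ 28 (mod 33)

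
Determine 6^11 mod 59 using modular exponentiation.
Using repeated squaring. 11 = 8 + 2 + 1 (binary 1011). Repeated squaring mod 59: 6^1 ≡ 6; 6^2 ≡ 6² = 36 ≡ 36; 6^4 ≡ 36² = 1296 ≡ 57; 6^8 ≡ 57² = 3249 ≡ 4. Multiply: 6^11 = 6^8 × 6^2 × 6^1 ≡ 4 × 36 × 6 (mod 59): 4 × 36 = 144 ≡ 26; 26 × 6 = 156 ≡ 38. So 6^11 ≡ 38 (mod 59).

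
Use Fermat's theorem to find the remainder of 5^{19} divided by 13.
8

By Fermat's Little Theorem, a^(p-1) ≡ 1 (mod p) for prime p and gcd(a, p) = 1
Here p = 13, so 5^12 ≡ 1 (mod 13)
We can reduce the exponent: 19 mod 12 = 7
So 5^19 ≡ 5^7 (mod 13)
Computing: 5^7 mod 13 = 8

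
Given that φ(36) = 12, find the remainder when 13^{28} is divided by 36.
By Euler: 13^{12} ≡ 1 (mod 36) since gcd(13, 36) = 1. 28 = 2×12 + 4. So 13^{28} ≡ 13^{4} ≡ 13 (mod 36)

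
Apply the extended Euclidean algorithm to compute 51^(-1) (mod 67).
Extended GCD: 51(-21) + 67(16) = 1. So 51^(-1) ≡ 46 ≡ 46 (mod 67). Verify: 51 × 46 = 2346 ≡ 1 (mod 67)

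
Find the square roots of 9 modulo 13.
The square roots of 9 mod 13 are 3 and 10. Verify: 3² = 9 ≡ 9 (mod 13)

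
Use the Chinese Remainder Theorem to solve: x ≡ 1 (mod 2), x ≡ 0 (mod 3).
M = 2 × 3 = 6. M₁ = 3, y₁ ≡ 1 (mod 2). M₂ = 2, y₂ ≡ 2 (mod 3). x = 1×3×1 + 0×2×2 ≡ 3 (mod 6)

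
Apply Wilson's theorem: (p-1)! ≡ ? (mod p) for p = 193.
By Wilson's theorem, (192)! ≡ -1 ≡ 192 (mod 193)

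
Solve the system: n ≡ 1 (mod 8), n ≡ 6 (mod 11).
M = 8 × 11 = 88. M₁ = 11, y₁ ≡ 3 (mod 8). M₂ = 8, y₂ ≡ 7 (mod 11). n = 1×11×3 + 6×8×7 ≡ 17 (mod 88)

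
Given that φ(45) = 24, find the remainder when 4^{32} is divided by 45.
By Euler: 4^{24} ≡ 1 (mod 45) since gcd(4, 45) = 1. 32 = 1×24 + 8. So 4^{32} ≡ 4^{8} ≡ 16 (mod 45)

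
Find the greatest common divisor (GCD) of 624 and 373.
1

Using the Euclidean algorithm:
624 = 1 × 373 + 251
373 = 1 × 251 + 122
251 = 2 × 122 + 7
122 = 17 × 7 + 3
7 = 2 × 3 + 1
3 = 3 × 1 + 0

GCD(624, 373) = 1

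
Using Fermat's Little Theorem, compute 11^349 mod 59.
By Fermat: 11^{58} ≡ 1 (mod 59). 349 = 6×58 + 1. So 11^{349} ≡ 11^{1} ≡ 11 (mod 59)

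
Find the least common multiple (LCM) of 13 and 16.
208

First find GCD(13, 16) using the Euclidean algorithm:
13 = 0 × 16 + 13
16 = 1 × 13 + 3
13 = 4 × 3 + 1
3 = 3 × 1 + 0
GCD(13, 16) = 1

LCM formula: LCM(a, b) = (a × b) / GCD(a, b)
LCM(13, 16) = (13 × 16) / 1
LCM(13, 16) = 208 / 1
LCM(13, 16) = 208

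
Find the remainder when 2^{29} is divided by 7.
By Fermat: 2^{6} ≡ 1 (mod 7). 29 = 4×6 + 5. So 2^{29} ≡ 2^{5} ≡ 4 (mod 7)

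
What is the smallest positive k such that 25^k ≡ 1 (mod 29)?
Powers of 25 mod 29: 25^1≡25, 25^2≡16, 25^3≡23, 25^4≡24, 25^5≡20, 25^6≡7, 25^7≡1. Order = 7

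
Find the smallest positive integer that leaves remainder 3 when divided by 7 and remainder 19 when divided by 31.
M = 7 × 31 = 217. M₁ = 31, y₁ ≡ 5 (mod 7). M₂ = 7, y₂ ≡ 9 (mod 31). r = 3×31×5 + 19×7×9 ≡ 143 (mod 217). The smallest positive such number is 143.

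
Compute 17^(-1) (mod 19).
17^(-1) ≡ 9 (mod 19). Verification: 17 × 9 = 153 ≡ 1 (mod 19)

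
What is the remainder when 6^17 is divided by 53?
Using repeated squaring. 17 = 16 + 1 (binary 10001). Repeated squaring mod 53: 6^1 ≡ 6; 6^2 ≡ 6² = 36 ≡ 36; 6^4 ≡ 36² = 1296 ≡ 24; 6^8 ≡ 24² = 576 ≡ 46; 6^16 ≡ 46² = 2116 ≡ 49. Multiply: 6^17 = 6^16 × 6^1 ≡ 49 × 6 (mod 53): 49 × 6 = 294 ≡ 29. So 6^17 ≡ 29 (mod 53).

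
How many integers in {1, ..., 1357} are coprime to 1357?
1276

Prime factorization: 1357 = 23 × 59
Using the formula φ(n) = n × Π(1 - 1/p) for each prime factor p:
φ(1357) = 1357 × (1 - 1/23) × (1 - 1/59)
φ(1357) = 1276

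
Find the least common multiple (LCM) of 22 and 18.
198

First find GCD(22, 18) using the Euclidean algorithm:
22 = 1 × 18 + 4
18 = 4 × 4 + 2
4 = 2 × 2 + 0
GCD(22, 18) = 2

LCM formula: LCM(a, b) = (a × b) / GCD(a, b)
LCM(22, 18) = (22 × 18) / 2
LCM(22, 18) = 396 / 2
LCM(22, 18) = 198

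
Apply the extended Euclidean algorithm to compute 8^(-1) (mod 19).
Extended GCD: 8(-7) + 19(3) = 1. So 8^(-1) ≡ 12 ≡ 12 (mod 19). Verify: 8 × 12 = 96 ≡ 1 (mod 19)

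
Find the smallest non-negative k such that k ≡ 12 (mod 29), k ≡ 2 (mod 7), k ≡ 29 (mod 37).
2767

Using the Chinese Remainder Theorem:
M = product of moduli = 7511
For equation 1: M_1 = 259, 259 ≡ 27 (mod 29), inverse of 259 mod 29 is 14 (check: 27 × 14 = 378 ≡ 1 (mod 29))
For equation 2: M_2 = 1073, 1073 ≡ 2 (mod 7), inverse of 1073 mod 7 is 4 (check: 2 × 4 = 8 ≡ 1 (mod 7))
For equation 3: M_3 = 203, 203 ≡ 18 (mod 37), inverse of 203 mod 37 is 35 (check: 18 × 35 = 630 ≡ 1 (mod 37))
Combine: k ≡ Σ r_i×M_i×(M_i⁻¹ mod m_i) = 12×259×14 + 2×1073×4 + 29×203×35 = 43512 + 8584 + 206045 = 258141
258141 mod 7511 = 2767
k ≡ 2767 (mod 7511)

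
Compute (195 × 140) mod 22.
20

(195 × 140) = 27300
27300 mod 22 = 20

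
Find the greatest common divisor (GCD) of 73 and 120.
1

Using the Euclidean algorithm:
73 = 0 × 120 + 73
120 = 1 × 73 + 47
73 = 1 × 47 + 26
47 = 1 × 26 + 21
26 = 1 × 21 + 5
21 = 4 × 5 + 1
5 = 5 × 1 + 0

GCD(73, 120) = 1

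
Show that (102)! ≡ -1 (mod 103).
(102)! mod 103 = 102. Since this equals -1 (mod 103), Wilson confirms 103 is prime.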